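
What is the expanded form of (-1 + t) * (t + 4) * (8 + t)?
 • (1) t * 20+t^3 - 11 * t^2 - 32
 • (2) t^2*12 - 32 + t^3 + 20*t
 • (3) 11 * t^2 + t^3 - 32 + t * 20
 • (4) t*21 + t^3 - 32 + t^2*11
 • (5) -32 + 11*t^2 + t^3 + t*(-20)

Expanding (-1 + t) * (t + 4) * (8 + t):
= 11 * t^2 + t^3 - 32 + t * 20
3) 11 * t^2 + t^3 - 32 + t * 20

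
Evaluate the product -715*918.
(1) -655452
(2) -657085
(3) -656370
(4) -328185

-715 * 918 = -656370
3) -656370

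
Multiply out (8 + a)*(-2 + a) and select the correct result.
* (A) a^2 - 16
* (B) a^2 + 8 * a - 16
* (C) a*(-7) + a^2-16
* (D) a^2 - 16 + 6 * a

Expanding (8 + a)*(-2 + a):
= a^2 - 16 + 6 * a
D) a^2 - 16 + 6 * a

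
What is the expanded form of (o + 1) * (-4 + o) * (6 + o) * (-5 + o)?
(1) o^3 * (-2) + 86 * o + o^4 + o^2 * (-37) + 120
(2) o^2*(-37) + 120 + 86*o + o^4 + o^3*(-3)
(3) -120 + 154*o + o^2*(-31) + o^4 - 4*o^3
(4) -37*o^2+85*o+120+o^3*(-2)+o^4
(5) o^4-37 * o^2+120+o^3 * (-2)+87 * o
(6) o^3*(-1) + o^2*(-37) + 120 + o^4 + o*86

Expanding (o + 1) * (-4 + o) * (6 + o) * (-5 + o):
= o^3 * (-2) + 86 * o + o^4 + o^2 * (-37) + 120
1) o^3 * (-2) + 86 * o + o^4 + o^2 * (-37) + 120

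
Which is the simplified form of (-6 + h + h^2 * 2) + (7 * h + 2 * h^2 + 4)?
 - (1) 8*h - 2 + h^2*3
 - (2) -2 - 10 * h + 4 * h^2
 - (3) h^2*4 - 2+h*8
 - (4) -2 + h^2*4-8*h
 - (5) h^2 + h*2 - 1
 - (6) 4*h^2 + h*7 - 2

Adding the polynomials and combining like terms:
(-6 + h + h^2*2) + (7*h + 2*h^2 + 4)
= h^2*4 - 2+h*8
3) h^2*4 - 2+h*8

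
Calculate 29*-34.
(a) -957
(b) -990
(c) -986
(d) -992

29 * -34 = -986
c) -986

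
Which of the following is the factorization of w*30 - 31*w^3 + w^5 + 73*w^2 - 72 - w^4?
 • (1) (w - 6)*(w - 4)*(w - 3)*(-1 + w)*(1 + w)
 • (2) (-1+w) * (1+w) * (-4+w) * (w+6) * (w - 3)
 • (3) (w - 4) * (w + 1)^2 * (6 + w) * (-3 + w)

We need to factor w*30 - 31*w^3 + w^5 + 73*w^2 - 72 - w^4.
The factored form is (-1+w) * (1+w) * (-4+w) * (w+6) * (w - 3).
2) (-1+w) * (1+w) * (-4+w) * (w+6) * (w - 3)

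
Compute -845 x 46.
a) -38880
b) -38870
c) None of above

-845 * 46 = -38870
b) -38870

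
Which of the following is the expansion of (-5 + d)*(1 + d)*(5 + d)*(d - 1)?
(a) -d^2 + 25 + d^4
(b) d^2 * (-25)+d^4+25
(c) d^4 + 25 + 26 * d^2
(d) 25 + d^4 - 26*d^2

Expanding (-5 + d)*(1 + d)*(5 + d)*(d - 1):
= 25 + d^4 - 26*d^2
d) 25 + d^4 - 26*d^2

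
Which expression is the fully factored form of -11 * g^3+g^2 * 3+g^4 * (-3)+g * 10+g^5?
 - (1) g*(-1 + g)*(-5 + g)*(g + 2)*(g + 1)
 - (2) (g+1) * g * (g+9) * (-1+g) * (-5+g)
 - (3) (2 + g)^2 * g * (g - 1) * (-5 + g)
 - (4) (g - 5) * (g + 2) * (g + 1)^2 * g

We need to factor -11 * g^3+g^2 * 3+g^4 * (-3)+g * 10+g^5.
The factored form is g*(-1 + g)*(-5 + g)*(g + 2)*(g + 1).
1) g*(-1 + g)*(-5 + g)*(g + 2)*(g + 1)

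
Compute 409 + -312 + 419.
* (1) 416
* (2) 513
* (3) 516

First: 409 + -312 = 97
Then: 97 + 419 = 516
3) 516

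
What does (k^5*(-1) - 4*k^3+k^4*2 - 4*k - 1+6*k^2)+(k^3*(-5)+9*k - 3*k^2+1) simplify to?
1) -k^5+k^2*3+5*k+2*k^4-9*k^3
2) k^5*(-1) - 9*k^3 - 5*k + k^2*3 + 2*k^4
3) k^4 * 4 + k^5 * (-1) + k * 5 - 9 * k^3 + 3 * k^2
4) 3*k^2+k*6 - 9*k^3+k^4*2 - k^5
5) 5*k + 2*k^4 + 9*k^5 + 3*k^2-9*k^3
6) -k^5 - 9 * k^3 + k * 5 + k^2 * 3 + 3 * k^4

Adding the polynomials and combining like terms:
(k^5*(-1) - 4*k^3 + k^4*2 - 4*k - 1 + 6*k^2) + (k^3*(-5) + 9*k - 3*k^2 + 1)
= -k^5+k^2*3+5*k+2*k^4-9*k^3
1) -k^5+k^2*3+5*k+2*k^4-9*k^3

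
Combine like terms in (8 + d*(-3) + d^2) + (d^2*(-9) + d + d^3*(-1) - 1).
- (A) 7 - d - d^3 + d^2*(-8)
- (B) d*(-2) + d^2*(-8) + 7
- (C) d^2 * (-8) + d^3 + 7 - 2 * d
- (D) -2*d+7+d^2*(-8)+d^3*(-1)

Adding the polynomials and combining like terms:
(8 + d*(-3) + d^2) + (d^2*(-9) + d + d^3*(-1) - 1)
= -2*d+7+d^2*(-8)+d^3*(-1)
D) -2*d+7+d^2*(-8)+d^3*(-1)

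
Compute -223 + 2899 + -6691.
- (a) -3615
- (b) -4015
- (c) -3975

First: -223 + 2899 = 2676
Then: 2676 + -6691 = -4015
b) -4015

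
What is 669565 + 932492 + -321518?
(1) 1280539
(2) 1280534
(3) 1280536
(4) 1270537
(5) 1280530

First: 669565 + 932492 = 1602057
Then: 1602057 + -321518 = 1280539
1) 1280539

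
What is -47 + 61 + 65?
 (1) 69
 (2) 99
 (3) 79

First: -47 + 61 = 14
Then: 14 + 65 = 79
3) 79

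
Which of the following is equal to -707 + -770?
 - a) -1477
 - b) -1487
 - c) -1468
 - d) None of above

-707 + -770 = -1477
a) -1477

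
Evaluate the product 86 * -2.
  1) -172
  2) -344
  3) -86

86 * -2 = -172
1) -172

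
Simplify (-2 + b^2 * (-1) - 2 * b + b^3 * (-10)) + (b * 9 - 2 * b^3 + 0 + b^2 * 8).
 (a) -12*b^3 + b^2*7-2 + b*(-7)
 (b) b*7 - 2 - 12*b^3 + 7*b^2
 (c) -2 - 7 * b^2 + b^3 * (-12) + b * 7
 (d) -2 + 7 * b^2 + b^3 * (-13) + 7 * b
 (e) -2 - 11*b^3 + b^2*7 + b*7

Adding the polynomials and combining like terms:
(-2 + b^2*(-1) - 2*b + b^3*(-10)) + (b*9 - 2*b^3 + 0 + b^2*8)
= b*7 - 2 - 12*b^3 + 7*b^2
b) b*7 - 2 - 12*b^3 + 7*b^2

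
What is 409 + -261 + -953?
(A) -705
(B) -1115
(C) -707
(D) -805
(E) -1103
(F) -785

First: 409 + -261 = 148
Then: 148 + -953 = -805
D) -805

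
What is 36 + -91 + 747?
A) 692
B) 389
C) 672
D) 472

First: 36 + -91 = -55
Then: -55 + 747 = 692
A) 692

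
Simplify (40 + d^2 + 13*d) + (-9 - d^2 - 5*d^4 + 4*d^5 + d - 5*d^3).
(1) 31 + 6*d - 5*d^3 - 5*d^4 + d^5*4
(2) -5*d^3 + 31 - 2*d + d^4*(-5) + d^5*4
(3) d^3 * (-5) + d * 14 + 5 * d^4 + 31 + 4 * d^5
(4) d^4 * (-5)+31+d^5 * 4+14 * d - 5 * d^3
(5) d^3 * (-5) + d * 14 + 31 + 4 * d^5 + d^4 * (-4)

Adding the polynomials and combining like terms:
(40 + d^2 + 13*d) + (-9 - d^2 - 5*d^4 + 4*d^5 + d - 5*d^3)
= d^4 * (-5)+31+d^5 * 4+14 * d - 5 * d^3
4) d^4 * (-5)+31+d^5 * 4+14 * d - 5 * d^3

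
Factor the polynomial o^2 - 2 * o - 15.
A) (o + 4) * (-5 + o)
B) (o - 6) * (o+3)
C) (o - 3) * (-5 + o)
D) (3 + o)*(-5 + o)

We need to factor o^2 - 2 * o - 15.
The factored form is (3 + o)*(-5 + o).
D) (3 + o)*(-5 + o)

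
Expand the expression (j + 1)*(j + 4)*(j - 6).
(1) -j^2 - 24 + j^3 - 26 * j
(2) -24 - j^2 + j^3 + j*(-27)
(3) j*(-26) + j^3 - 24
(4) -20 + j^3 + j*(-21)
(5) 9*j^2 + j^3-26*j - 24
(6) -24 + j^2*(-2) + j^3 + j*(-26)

Expanding (j + 1)*(j + 4)*(j - 6):
= -j^2 - 24 + j^3 - 26 * j
1) -j^2 - 24 + j^3 - 26 * j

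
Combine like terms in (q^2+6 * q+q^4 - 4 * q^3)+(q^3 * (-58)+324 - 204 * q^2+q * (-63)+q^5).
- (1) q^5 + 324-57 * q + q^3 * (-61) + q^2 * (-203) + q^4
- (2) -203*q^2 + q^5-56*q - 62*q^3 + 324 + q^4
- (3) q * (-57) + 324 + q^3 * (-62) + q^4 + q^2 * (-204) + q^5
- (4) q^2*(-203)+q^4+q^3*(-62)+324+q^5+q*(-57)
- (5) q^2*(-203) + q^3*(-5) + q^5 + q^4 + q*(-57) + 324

Adding the polynomials and combining like terms:
(q^2 + 6*q + q^4 - 4*q^3) + (q^3*(-58) + 324 - 204*q^2 + q*(-63) + q^5)
= q^2*(-203)+q^4+q^3*(-62)+324+q^5+q*(-57)
4) q^2*(-203)+q^4+q^3*(-62)+324+q^5+q*(-57)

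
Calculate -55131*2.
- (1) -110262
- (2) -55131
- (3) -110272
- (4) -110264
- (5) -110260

-55131 * 2 = -110262
1) -110262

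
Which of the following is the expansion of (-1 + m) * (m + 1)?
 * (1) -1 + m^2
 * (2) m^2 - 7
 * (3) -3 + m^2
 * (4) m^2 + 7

Expanding (-1 + m) * (m + 1):
= -1 + m^2
1) -1 + m^2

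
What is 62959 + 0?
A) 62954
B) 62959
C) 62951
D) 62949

62959 + 0 = 62959
B) 62959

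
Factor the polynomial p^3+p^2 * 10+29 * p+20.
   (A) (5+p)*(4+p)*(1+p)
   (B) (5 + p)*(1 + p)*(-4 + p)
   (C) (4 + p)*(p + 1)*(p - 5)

We need to factor p^3+p^2 * 10+29 * p+20.
The factored form is (5+p)*(4+p)*(1+p).
A) (5+p)*(4+p)*(1+p)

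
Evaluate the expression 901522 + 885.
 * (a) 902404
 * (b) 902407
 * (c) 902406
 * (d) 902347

901522 + 885 = 902407
b) 902407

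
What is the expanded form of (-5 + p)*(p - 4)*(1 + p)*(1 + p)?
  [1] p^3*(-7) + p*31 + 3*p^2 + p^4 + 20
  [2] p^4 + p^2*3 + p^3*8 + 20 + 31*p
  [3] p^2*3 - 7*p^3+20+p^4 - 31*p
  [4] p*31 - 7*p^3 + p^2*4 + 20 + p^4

Expanding (-5 + p)*(p - 4)*(1 + p)*(1 + p):
= p^3*(-7) + p*31 + 3*p^2 + p^4 + 20
1) p^3*(-7) + p*31 + 3*p^2 + p^4 + 20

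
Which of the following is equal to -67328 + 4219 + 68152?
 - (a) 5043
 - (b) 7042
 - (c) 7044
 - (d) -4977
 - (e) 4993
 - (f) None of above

First: -67328 + 4219 = -63109
Then: -63109 + 68152 = 5043
a) 5043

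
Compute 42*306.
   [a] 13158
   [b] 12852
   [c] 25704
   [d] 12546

42 * 306 = 12852
b) 12852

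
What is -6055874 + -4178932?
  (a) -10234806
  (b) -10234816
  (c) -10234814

-6055874 + -4178932 = -10234806
a) -10234806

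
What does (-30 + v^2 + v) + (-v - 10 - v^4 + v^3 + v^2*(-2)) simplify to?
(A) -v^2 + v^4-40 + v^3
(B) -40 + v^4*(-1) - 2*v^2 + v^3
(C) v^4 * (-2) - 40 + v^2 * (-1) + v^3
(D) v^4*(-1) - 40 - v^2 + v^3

Adding the polynomials and combining like terms:
(-30 + v^2 + v) + (-v - 10 - v^4 + v^3 + v^2*(-2))
= v^4*(-1) - 40 - v^2 + v^3
D) v^4*(-1) - 40 - v^2 + v^3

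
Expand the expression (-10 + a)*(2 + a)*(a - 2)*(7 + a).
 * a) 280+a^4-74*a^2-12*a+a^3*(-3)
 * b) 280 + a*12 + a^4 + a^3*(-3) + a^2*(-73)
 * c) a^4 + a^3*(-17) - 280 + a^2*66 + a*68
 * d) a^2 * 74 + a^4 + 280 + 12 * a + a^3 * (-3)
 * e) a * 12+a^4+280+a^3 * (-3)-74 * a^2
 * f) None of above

Expanding (-10 + a)*(2 + a)*(a - 2)*(7 + a):
= a * 12+a^4+280+a^3 * (-3)-74 * a^2
e) a * 12+a^4+280+a^3 * (-3)-74 * a^2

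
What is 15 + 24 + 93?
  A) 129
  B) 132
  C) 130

First: 15 + 24 = 39
Then: 39 + 93 = 132
B) 132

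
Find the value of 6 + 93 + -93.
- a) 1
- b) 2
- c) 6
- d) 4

First: 6 + 93 = 99
Then: 99 + -93 = 6
c) 6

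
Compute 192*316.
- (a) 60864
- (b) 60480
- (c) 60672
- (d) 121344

192 * 316 = 60672
c) 60672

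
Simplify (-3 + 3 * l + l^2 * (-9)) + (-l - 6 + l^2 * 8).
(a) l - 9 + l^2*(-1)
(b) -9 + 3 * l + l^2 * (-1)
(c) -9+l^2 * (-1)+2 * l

Adding the polynomials and combining like terms:
(-3 + 3*l + l^2*(-9)) + (-l - 6 + l^2*8)
= -9+l^2 * (-1)+2 * l
c) -9+l^2 * (-1)+2 * l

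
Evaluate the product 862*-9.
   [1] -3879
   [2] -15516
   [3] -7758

862 * -9 = -7758
3) -7758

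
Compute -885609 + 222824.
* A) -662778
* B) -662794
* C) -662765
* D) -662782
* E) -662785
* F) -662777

-885609 + 222824 = -662785
E) -662785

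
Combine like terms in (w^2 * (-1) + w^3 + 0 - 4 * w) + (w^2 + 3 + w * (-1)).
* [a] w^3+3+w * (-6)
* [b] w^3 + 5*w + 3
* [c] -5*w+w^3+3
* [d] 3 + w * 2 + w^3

Adding the polynomials and combining like terms:
(w^2*(-1) + w^3 + 0 - 4*w) + (w^2 + 3 + w*(-1))
= -5*w+w^3+3
c) -5*w+w^3+3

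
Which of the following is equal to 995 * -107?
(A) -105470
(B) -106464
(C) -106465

995 * -107 = -106465
C) -106465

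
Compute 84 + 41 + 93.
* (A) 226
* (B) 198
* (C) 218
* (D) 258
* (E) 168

First: 84 + 41 = 125
Then: 125 + 93 = 218
C) 218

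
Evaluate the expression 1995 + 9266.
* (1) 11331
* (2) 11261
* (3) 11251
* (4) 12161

1995 + 9266 = 11261
2) 11261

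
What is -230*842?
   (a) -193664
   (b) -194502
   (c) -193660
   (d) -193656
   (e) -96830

-230 * 842 = -193660
c) -193660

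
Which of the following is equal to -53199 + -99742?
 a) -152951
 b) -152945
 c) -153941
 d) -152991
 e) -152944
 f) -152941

-53199 + -99742 = -152941
f) -152941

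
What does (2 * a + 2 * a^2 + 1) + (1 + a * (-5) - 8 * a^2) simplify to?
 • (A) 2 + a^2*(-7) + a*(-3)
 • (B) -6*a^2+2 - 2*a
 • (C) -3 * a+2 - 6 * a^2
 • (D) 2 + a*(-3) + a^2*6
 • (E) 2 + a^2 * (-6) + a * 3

Adding the polynomials and combining like terms:
(2*a + 2*a^2 + 1) + (1 + a*(-5) - 8*a^2)
= -3 * a+2 - 6 * a^2
C) -3 * a+2 - 6 * a^2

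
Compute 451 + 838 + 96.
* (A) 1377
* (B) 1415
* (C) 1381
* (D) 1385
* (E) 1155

First: 451 + 838 = 1289
Then: 1289 + 96 = 1385
D) 1385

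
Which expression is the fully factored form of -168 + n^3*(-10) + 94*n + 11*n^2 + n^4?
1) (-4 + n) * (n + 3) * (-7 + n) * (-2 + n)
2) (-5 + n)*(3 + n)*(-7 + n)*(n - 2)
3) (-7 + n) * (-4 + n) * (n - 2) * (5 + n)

We need to factor -168 + n^3*(-10) + 94*n + 11*n^2 + n^4.
The factored form is (-4 + n) * (n + 3) * (-7 + n) * (-2 + n).
1) (-4 + n) * (n + 3) * (-7 + n) * (-2 + n)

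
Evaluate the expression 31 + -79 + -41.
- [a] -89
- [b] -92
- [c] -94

First: 31 + -79 = -48
Then: -48 + -41 = -89
a) -89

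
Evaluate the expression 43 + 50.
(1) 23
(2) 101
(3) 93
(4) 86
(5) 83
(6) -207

43 + 50 = 93
3) 93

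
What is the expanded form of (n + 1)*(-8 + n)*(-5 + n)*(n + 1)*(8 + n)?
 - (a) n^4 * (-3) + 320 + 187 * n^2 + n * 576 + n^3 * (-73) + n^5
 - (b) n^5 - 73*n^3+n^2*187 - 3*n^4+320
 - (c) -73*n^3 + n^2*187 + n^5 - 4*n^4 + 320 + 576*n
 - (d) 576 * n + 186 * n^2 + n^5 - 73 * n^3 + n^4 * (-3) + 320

Expanding (n + 1)*(-8 + n)*(-5 + n)*(n + 1)*(8 + n):
= n^4 * (-3) + 320 + 187 * n^2 + n * 576 + n^3 * (-73) + n^5
a) n^4 * (-3) + 320 + 187 * n^2 + n * 576 + n^3 * (-73) + n^5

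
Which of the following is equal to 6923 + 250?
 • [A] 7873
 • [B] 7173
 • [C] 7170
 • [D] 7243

6923 + 250 = 7173
B) 7173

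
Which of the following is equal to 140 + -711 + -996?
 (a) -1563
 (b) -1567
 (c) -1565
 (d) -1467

First: 140 + -711 = -571
Then: -571 + -996 = -1567
b) -1567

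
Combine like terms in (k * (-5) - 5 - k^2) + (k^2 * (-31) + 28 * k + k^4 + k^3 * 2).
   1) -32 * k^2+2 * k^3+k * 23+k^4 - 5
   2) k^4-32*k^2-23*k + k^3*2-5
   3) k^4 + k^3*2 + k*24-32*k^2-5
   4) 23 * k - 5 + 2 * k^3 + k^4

Adding the polynomials and combining like terms:
(k*(-5) - 5 - k^2) + (k^2*(-31) + 28*k + k^4 + k^3*2)
= -32 * k^2+2 * k^3+k * 23+k^4 - 5
1) -32 * k^2+2 * k^3+k * 23+k^4 - 5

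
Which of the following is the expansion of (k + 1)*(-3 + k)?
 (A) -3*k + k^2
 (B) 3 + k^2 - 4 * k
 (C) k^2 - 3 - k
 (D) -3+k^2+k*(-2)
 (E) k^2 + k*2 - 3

Expanding (k + 1)*(-3 + k):
= -3+k^2+k*(-2)
D) -3+k^2+k*(-2)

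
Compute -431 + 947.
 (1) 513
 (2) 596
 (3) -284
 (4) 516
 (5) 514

-431 + 947 = 516
4) 516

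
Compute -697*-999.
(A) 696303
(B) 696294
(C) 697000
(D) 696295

-697 * -999 = 696303
A) 696303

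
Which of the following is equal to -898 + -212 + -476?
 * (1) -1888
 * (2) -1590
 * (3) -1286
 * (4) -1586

First: -898 + -212 = -1110
Then: -1110 + -476 = -1586
4) -1586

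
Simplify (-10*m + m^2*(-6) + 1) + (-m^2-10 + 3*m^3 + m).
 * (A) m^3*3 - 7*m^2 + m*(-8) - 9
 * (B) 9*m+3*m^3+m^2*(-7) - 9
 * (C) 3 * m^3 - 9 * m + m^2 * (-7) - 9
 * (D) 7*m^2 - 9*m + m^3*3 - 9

Adding the polynomials and combining like terms:
(-10*m + m^2*(-6) + 1) + (-m^2 - 10 + 3*m^3 + m)
= 3 * m^3 - 9 * m + m^2 * (-7) - 9
C) 3 * m^3 - 9 * m + m^2 * (-7) - 9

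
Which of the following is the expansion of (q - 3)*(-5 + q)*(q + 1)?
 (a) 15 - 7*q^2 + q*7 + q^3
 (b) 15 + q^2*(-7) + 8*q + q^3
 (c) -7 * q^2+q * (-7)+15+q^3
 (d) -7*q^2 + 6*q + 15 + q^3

Expanding (q - 3)*(-5 + q)*(q + 1):
= 15 - 7*q^2 + q*7 + q^3
a) 15 - 7*q^2 + q*7 + q^3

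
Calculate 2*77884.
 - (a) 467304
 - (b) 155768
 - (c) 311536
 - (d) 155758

2 * 77884 = 155768
b) 155768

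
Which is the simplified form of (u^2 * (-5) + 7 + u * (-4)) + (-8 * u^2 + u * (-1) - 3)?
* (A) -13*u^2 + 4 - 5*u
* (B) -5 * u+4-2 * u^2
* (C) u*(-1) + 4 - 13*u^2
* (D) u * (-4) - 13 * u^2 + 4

Adding the polynomials and combining like terms:
(u^2*(-5) + 7 + u*(-4)) + (-8*u^2 + u*(-1) - 3)
= -13*u^2 + 4 - 5*u
A) -13*u^2 + 4 - 5*u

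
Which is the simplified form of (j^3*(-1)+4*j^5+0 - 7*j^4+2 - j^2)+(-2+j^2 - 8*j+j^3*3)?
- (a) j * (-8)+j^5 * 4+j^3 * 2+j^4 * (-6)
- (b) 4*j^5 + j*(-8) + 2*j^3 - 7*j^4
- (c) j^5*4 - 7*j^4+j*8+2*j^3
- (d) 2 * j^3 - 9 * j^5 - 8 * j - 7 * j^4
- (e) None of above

Adding the polynomials and combining like terms:
(j^3*(-1) + 4*j^5 + 0 - 7*j^4 + 2 - j^2) + (-2 + j^2 - 8*j + j^3*3)
= 4*j^5 + j*(-8) + 2*j^3 - 7*j^4
b) 4*j^5 + j*(-8) + 2*j^3 - 7*j^4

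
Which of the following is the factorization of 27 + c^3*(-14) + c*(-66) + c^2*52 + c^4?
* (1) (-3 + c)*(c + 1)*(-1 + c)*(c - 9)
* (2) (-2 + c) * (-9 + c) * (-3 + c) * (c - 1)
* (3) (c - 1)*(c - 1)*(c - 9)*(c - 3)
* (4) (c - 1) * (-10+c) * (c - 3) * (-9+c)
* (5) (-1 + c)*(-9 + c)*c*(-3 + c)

We need to factor 27 + c^3*(-14) + c*(-66) + c^2*52 + c^4.
The factored form is (c - 1)*(c - 1)*(c - 9)*(c - 3).
3) (c - 1)*(c - 1)*(c - 9)*(c - 3)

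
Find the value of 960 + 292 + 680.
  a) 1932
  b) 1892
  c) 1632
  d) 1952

First: 960 + 292 = 1252
Then: 1252 + 680 = 1932
a) 1932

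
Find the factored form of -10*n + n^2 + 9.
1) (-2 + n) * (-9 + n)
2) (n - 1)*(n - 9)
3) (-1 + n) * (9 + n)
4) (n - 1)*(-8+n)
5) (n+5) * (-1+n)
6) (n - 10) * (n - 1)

We need to factor -10*n + n^2 + 9.
The factored form is (n - 1)*(n - 9).
2) (n - 1)*(n - 9)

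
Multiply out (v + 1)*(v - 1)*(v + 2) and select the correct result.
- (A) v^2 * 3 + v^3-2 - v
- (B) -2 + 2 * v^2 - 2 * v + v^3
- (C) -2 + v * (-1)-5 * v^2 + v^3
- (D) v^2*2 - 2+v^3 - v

Expanding (v + 1)*(v - 1)*(v + 2):
= v^2*2 - 2+v^3 - v
D) v^2*2 - 2+v^3 - v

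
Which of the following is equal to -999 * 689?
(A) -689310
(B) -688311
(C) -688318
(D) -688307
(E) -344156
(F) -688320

-999 * 689 = -688311
B) -688311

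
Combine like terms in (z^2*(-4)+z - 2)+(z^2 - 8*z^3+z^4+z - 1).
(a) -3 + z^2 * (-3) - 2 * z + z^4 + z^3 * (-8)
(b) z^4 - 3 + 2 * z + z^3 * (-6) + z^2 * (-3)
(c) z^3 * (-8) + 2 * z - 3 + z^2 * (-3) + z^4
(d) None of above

Adding the polynomials and combining like terms:
(z^2*(-4) + z - 2) + (z^2 - 8*z^3 + z^4 + z - 1)
= z^3 * (-8) + 2 * z - 3 + z^2 * (-3) + z^4
c) z^3 * (-8) + 2 * z - 3 + z^2 * (-3) + z^4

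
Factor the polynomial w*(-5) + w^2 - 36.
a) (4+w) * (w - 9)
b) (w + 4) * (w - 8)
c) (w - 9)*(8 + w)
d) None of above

We need to factor w*(-5) + w^2 - 36.
The factored form is (4+w) * (w - 9).
a) (4+w) * (w - 9)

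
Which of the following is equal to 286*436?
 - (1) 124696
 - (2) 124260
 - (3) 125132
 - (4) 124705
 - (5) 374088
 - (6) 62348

286 * 436 = 124696
1) 124696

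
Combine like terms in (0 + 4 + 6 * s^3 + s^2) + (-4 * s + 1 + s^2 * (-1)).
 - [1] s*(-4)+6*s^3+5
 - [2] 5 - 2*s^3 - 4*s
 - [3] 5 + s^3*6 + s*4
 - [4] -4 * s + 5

Adding the polynomials and combining like terms:
(0 + 4 + 6*s^3 + s^2) + (-4*s + 1 + s^2*(-1))
= s*(-4)+6*s^3+5
1) s*(-4)+6*s^3+5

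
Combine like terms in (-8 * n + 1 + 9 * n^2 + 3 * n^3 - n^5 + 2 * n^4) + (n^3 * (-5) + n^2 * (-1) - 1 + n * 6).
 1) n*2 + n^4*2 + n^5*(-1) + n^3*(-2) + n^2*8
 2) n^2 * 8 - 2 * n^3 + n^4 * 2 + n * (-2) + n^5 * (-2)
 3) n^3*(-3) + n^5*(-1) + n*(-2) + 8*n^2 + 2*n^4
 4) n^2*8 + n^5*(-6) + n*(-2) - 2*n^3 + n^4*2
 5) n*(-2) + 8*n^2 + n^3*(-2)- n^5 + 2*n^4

Adding the polynomials and combining like terms:
(-8*n + 1 + 9*n^2 + 3*n^3 - n^5 + 2*n^4) + (n^3*(-5) + n^2*(-1) - 1 + n*6)
= n*(-2) + 8*n^2 + n^3*(-2)- n^5 + 2*n^4
5) n*(-2) + 8*n^2 + n^3*(-2)- n^5 + 2*n^4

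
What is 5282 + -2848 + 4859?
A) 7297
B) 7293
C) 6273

First: 5282 + -2848 = 2434
Then: 2434 + 4859 = 7293
B) 7293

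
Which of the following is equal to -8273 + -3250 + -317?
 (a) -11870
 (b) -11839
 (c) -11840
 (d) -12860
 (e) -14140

First: -8273 + -3250 = -11523
Then: -11523 + -317 = -11840
c) -11840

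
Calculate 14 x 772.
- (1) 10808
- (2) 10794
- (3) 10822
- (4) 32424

14 * 772 = 10808
1) 10808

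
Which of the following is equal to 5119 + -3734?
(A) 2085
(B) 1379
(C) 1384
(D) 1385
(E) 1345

5119 + -3734 = 1385
D) 1385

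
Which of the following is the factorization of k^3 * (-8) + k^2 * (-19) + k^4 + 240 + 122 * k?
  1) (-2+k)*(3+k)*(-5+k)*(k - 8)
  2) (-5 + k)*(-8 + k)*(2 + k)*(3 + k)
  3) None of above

We need to factor k^3 * (-8) + k^2 * (-19) + k^4 + 240 + 122 * k.
The factored form is (-5 + k)*(-8 + k)*(2 + k)*(3 + k).
2) (-5 + k)*(-8 + k)*(2 + k)*(3 + k)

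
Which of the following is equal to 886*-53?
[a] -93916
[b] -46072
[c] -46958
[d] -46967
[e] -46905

886 * -53 = -46958
c) -46958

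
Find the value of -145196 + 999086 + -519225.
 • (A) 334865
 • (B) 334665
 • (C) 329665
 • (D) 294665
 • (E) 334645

First: -145196 + 999086 = 853890
Then: 853890 + -519225 = 334665
B) 334665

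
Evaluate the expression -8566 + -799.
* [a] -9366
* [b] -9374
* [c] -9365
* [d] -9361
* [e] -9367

-8566 + -799 = -9365
c) -9365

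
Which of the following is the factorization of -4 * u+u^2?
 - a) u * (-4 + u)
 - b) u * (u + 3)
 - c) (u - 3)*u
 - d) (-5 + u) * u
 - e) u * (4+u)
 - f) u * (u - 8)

We need to factor -4 * u+u^2.
The factored form is u * (-4 + u).
a) u * (-4 + u)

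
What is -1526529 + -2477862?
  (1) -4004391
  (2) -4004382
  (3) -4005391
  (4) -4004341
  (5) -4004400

-1526529 + -2477862 = -4004391
1) -4004391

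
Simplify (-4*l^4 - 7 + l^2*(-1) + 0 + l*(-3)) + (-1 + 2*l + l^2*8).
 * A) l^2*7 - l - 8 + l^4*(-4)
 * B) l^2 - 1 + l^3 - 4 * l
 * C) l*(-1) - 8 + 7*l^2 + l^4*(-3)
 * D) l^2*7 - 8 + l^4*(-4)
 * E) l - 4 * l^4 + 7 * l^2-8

Adding the polynomials and combining like terms:
(-4*l^4 - 7 + l^2*(-1) + 0 + l*(-3)) + (-1 + 2*l + l^2*8)
= l^2*7 - l - 8 + l^4*(-4)
A) l^2*7 - l - 8 + l^4*(-4)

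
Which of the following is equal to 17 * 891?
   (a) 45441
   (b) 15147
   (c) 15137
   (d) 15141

17 * 891 = 15147
b) 15147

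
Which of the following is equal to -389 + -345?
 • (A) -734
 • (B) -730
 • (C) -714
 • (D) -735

-389 + -345 = -734
A) -734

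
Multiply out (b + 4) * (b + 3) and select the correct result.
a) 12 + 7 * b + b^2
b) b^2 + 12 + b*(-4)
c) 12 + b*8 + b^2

Expanding (b + 4) * (b + 3):
= 12 + 7 * b + b^2
a) 12 + 7 * b + b^2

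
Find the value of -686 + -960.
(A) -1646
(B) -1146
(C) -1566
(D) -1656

-686 + -960 = -1646
A) -1646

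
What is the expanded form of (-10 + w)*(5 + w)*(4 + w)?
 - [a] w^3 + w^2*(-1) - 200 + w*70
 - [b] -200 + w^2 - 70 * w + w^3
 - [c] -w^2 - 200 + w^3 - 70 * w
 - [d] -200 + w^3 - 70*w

Expanding (-10 + w)*(5 + w)*(4 + w):
= -w^2 - 200 + w^3 - 70 * w
c) -w^2 - 200 + w^3 - 70 * w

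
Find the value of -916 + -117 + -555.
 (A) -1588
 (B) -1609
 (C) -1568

First: -916 + -117 = -1033
Then: -1033 + -555 = -1588
A) -1588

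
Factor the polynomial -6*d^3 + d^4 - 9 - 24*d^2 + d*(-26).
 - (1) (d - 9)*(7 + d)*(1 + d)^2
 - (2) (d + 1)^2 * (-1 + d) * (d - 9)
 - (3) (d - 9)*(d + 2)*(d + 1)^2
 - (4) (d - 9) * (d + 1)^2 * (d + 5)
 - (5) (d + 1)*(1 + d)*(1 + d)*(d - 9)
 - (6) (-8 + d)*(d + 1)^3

We need to factor -6*d^3 + d^4 - 9 - 24*d^2 + d*(-26).
The factored form is (d + 1)*(1 + d)*(1 + d)*(d - 9).
5) (d + 1)*(1 + d)*(1 + d)*(d - 9)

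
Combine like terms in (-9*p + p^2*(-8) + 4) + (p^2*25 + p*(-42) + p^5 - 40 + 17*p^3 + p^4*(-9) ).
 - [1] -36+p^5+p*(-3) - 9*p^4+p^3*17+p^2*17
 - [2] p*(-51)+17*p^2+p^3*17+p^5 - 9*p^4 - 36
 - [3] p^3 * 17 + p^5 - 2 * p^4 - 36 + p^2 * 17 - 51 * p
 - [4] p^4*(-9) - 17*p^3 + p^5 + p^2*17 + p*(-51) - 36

Adding the polynomials and combining like terms:
(-9*p + p^2*(-8) + 4) + (p^2*25 + p*(-42) + p^5 - 40 + 17*p^3 + p^4*(-9))
= p*(-51)+17*p^2+p^3*17+p^5 - 9*p^4 - 36
2) p*(-51)+17*p^2+p^3*17+p^5 - 9*p^4 - 36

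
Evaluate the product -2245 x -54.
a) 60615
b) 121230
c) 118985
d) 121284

-2245 * -54 = 121230
b) 121230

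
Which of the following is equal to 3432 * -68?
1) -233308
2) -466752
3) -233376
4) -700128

3432 * -68 = -233376
3) -233376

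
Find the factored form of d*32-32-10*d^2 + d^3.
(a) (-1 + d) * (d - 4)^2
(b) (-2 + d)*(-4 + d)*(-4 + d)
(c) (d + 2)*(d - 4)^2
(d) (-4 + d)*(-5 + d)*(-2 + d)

We need to factor d*32-32-10*d^2 + d^3.
The factored form is (-2 + d)*(-4 + d)*(-4 + d).
b) (-2 + d)*(-4 + d)*(-4 + d)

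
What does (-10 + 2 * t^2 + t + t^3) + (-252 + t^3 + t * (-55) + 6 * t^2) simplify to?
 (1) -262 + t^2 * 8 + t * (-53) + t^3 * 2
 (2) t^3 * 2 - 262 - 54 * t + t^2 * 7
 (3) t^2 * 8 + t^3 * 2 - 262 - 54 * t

Adding the polynomials and combining like terms:
(-10 + 2*t^2 + t + t^3) + (-252 + t^3 + t*(-55) + 6*t^2)
= t^2 * 8 + t^3 * 2 - 262 - 54 * t
3) t^2 * 8 + t^3 * 2 - 262 - 54 * t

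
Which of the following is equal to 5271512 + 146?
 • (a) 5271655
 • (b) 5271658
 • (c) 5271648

5271512 + 146 = 5271658
b) 5271658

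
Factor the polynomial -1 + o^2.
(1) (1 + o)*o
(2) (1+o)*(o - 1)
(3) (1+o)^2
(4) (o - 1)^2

We need to factor -1 + o^2.
The factored form is (1+o)*(o - 1).
2) (1+o)*(o - 1)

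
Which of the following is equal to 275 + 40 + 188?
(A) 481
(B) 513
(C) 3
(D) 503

First: 275 + 40 = 315
Then: 315 + 188 = 503
D) 503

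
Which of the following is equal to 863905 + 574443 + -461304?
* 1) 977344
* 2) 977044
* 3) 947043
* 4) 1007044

First: 863905 + 574443 = 1438348
Then: 1438348 + -461304 = 977044
2) 977044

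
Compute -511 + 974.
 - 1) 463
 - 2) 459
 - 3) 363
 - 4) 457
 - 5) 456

-511 + 974 = 463
1) 463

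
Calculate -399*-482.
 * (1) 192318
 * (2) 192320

-399 * -482 = 192318
1) 192318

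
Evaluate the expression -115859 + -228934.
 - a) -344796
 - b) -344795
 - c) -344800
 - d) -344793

-115859 + -228934 = -344793
d) -344793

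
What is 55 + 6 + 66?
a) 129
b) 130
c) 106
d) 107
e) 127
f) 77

First: 55 + 6 = 61
Then: 61 + 66 = 127
e) 127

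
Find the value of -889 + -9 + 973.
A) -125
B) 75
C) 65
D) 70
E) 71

First: -889 + -9 = -898
Then: -898 + 973 = 75
B) 75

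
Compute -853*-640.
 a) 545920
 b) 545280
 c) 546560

-853 * -640 = 545920
a) 545920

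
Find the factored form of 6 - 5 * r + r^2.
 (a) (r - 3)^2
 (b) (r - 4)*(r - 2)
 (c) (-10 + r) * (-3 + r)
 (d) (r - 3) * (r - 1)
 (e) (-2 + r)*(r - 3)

We need to factor 6 - 5 * r + r^2.
The factored form is (-2 + r)*(r - 3).
e) (-2 + r)*(r - 3)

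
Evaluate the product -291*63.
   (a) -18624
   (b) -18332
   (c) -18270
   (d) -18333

-291 * 63 = -18333
d) -18333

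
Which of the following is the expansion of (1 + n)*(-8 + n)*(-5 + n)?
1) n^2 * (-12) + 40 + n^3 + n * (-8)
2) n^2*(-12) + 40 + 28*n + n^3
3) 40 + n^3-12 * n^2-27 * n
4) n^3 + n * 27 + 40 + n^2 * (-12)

Expanding (1 + n)*(-8 + n)*(-5 + n):
= n^3 + n * 27 + 40 + n^2 * (-12)
4) n^3 + n * 27 + 40 + n^2 * (-12)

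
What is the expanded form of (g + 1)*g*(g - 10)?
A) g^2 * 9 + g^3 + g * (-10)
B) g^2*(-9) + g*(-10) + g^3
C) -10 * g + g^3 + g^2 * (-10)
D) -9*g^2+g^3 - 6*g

Expanding (g + 1)*g*(g - 10):
= g^2*(-9) + g*(-10) + g^3
B) g^2*(-9) + g*(-10) + g^3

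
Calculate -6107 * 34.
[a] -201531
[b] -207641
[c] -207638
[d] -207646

-6107 * 34 = -207638
c) -207638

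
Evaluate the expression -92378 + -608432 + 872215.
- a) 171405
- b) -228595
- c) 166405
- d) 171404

First: -92378 + -608432 = -700810
Then: -700810 + 872215 = 171405
a) 171405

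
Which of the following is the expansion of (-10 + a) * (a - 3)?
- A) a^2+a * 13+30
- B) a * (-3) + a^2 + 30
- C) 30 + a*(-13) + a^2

Expanding (-10 + a) * (a - 3):
= 30 + a*(-13) + a^2
C) 30 + a*(-13) + a^2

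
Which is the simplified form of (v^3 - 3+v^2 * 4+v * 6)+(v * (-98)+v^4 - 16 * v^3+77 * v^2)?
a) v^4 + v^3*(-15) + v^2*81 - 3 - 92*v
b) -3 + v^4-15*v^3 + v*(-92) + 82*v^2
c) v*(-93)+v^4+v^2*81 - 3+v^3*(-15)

Adding the polynomials and combining like terms:
(v^3 - 3 + v^2*4 + v*6) + (v*(-98) + v^4 - 16*v^3 + 77*v^2)
= v^4 + v^3*(-15) + v^2*81 - 3 - 92*v
a) v^4 + v^3*(-15) + v^2*81 - 3 - 92*v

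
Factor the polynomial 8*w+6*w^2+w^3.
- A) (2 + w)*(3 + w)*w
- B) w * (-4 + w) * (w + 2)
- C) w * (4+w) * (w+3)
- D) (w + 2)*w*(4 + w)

We need to factor 8*w+6*w^2+w^3.
The factored form is (w + 2)*w*(4 + w).
D) (w + 2)*w*(4 + w)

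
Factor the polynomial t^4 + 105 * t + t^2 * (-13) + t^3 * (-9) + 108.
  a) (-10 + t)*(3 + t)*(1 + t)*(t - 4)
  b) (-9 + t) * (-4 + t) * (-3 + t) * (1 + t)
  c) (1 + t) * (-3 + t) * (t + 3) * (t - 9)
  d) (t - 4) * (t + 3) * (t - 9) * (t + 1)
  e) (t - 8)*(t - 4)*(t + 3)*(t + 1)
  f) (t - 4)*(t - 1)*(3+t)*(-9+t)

We need to factor t^4 + 105 * t + t^2 * (-13) + t^3 * (-9) + 108.
The factored form is (t - 4) * (t + 3) * (t - 9) * (t + 1).
d) (t - 4) * (t + 3) * (t - 9) * (t + 1)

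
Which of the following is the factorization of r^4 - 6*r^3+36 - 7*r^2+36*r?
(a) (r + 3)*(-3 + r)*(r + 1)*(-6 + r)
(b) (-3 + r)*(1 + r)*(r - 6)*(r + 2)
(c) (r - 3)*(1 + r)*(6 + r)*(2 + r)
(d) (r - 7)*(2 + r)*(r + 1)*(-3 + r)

We need to factor r^4 - 6*r^3+36 - 7*r^2+36*r.
The factored form is (-3 + r)*(1 + r)*(r - 6)*(r + 2).
b) (-3 + r)*(1 + r)*(r - 6)*(r + 2)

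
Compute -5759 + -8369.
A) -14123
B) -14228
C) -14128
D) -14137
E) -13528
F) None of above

-5759 + -8369 = -14128
C) -14128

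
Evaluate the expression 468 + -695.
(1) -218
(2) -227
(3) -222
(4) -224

468 + -695 = -227
2) -227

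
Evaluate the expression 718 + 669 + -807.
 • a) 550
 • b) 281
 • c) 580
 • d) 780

First: 718 + 669 = 1387
Then: 1387 + -807 = 580
c) 580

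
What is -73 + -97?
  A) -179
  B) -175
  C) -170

-73 + -97 = -170
C) -170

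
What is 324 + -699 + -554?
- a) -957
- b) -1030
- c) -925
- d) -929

First: 324 + -699 = -375
Then: -375 + -554 = -929
d) -929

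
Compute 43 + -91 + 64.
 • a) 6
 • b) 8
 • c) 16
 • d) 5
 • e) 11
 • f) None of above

First: 43 + -91 = -48
Then: -48 + 64 = 16
c) 16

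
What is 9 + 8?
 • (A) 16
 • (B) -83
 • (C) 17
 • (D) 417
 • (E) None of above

9 + 8 = 17
C) 17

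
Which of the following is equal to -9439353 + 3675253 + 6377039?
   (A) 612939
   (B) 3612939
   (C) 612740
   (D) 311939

First: -9439353 + 3675253 = -5764100
Then: -5764100 + 6377039 = 612939
A) 612939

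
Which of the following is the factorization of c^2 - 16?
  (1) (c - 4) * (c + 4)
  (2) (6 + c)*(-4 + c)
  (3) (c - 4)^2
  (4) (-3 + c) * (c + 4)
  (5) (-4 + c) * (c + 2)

We need to factor c^2 - 16.
The factored form is (c - 4) * (c + 4).
1) (c - 4) * (c + 4)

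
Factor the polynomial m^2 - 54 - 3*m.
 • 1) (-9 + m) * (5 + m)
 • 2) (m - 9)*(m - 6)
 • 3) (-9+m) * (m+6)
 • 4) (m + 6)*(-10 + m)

We need to factor m^2 - 54 - 3*m.
The factored form is (-9+m) * (m+6).
3) (-9+m) * (m+6)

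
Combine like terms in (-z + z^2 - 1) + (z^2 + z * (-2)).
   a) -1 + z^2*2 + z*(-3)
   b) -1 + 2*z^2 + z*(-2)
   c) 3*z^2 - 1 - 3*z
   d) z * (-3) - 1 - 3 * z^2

Adding the polynomials and combining like terms:
(-z + z^2 - 1) + (z^2 + z*(-2))
= -1 + z^2*2 + z*(-3)
a) -1 + z^2*2 + z*(-3)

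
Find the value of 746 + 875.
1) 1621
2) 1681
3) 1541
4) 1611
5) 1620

746 + 875 = 1621
1) 1621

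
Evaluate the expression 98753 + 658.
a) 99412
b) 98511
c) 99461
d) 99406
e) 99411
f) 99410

98753 + 658 = 99411
e) 99411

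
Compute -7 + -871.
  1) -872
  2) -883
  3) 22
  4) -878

-7 + -871 = -878
4) -878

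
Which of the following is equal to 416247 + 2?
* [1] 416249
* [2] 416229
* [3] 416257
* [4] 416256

416247 + 2 = 416249
1) 416249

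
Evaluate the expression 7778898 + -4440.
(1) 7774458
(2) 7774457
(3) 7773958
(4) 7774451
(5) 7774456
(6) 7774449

7778898 + -4440 = 7774458
1) 7774458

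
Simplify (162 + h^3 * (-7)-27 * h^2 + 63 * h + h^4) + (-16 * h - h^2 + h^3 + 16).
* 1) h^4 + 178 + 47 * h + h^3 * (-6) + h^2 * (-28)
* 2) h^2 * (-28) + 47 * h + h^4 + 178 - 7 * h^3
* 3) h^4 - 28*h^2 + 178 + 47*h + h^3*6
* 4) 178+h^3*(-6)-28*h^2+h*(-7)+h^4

Adding the polynomials and combining like terms:
(162 + h^3*(-7) - 27*h^2 + 63*h + h^4) + (-16*h - h^2 + h^3 + 16)
= h^4 + 178 + 47 * h + h^3 * (-6) + h^2 * (-28)
1) h^4 + 178 + 47 * h + h^3 * (-6) + h^2 * (-28)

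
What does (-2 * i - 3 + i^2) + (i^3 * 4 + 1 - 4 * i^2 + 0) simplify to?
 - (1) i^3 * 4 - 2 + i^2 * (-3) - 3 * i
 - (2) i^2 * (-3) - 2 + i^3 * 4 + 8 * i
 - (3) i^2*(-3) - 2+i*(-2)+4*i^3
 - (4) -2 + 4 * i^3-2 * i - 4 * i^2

Adding the polynomials and combining like terms:
(-2*i - 3 + i^2) + (i^3*4 + 1 - 4*i^2 + 0)
= i^2*(-3) - 2+i*(-2)+4*i^3
3) i^2*(-3) - 2+i*(-2)+4*i^3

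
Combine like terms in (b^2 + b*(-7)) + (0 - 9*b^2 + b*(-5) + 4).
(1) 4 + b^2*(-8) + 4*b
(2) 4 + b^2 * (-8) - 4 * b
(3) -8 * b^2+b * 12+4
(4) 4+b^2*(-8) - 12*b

Adding the polynomials and combining like terms:
(b^2 + b*(-7)) + (0 - 9*b^2 + b*(-5) + 4)
= 4+b^2*(-8) - 12*b
4) 4+b^2*(-8) - 12*b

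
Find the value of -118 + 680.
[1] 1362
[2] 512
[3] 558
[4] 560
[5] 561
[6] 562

-118 + 680 = 562
6) 562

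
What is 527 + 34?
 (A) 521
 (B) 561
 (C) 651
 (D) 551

527 + 34 = 561
B) 561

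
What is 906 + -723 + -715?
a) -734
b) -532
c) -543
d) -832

First: 906 + -723 = 183
Then: 183 + -715 = -532
b) -532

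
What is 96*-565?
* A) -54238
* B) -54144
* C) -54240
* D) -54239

96 * -565 = -54240
C) -54240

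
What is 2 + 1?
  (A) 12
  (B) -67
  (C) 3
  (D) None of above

2 + 1 = 3
C) 3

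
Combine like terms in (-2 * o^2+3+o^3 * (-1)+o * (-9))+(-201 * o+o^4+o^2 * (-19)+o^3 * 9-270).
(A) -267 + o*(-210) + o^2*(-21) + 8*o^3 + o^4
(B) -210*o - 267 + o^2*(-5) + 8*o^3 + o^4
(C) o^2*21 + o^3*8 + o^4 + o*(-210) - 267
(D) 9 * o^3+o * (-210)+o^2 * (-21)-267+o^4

Adding the polynomials and combining like terms:
(-2*o^2 + 3 + o^3*(-1) + o*(-9)) + (-201*o + o^4 + o^2*(-19) + o^3*9 - 270)
= -267 + o*(-210) + o^2*(-21) + 8*o^3 + o^4
A) -267 + o*(-210) + o^2*(-21) + 8*o^3 + o^4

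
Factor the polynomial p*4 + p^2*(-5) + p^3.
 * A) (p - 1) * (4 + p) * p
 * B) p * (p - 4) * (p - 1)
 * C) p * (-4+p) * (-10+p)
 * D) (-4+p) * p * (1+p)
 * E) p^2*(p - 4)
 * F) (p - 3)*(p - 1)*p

We need to factor p*4 + p^2*(-5) + p^3.
The factored form is p * (p - 4) * (p - 1).
B) p * (p - 4) * (p - 1)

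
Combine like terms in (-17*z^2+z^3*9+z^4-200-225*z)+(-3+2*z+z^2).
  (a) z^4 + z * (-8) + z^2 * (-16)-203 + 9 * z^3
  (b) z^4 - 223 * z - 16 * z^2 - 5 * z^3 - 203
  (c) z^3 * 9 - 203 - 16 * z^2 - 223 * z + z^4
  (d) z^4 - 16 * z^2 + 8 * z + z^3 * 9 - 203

Adding the polynomials and combining like terms:
(-17*z^2 + z^3*9 + z^4 - 200 - 225*z) + (-3 + 2*z + z^2)
= z^3 * 9 - 203 - 16 * z^2 - 223 * z + z^4
c) z^3 * 9 - 203 - 16 * z^2 - 223 * z + z^4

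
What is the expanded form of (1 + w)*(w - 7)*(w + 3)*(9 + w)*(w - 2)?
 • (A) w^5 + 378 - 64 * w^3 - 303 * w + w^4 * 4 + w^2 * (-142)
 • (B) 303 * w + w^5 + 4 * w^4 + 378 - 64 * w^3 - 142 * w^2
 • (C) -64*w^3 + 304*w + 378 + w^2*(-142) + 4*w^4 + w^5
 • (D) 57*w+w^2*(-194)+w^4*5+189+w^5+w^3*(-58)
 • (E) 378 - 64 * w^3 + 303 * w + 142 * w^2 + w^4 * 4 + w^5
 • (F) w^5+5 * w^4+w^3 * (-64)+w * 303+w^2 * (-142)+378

Expanding (1 + w)*(w - 7)*(w + 3)*(9 + w)*(w - 2):
= 303 * w + w^5 + 4 * w^4 + 378 - 64 * w^3 - 142 * w^2
B) 303 * w + w^5 + 4 * w^4 + 378 - 64 * w^3 - 142 * w^2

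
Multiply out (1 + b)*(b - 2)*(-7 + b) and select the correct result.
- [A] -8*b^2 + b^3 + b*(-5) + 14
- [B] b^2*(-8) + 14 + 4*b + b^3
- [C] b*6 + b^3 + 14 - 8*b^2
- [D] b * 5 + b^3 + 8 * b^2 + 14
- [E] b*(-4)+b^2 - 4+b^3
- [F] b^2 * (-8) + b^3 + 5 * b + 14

Expanding (1 + b)*(b - 2)*(-7 + b):
= b^2 * (-8) + b^3 + 5 * b + 14
F) b^2 * (-8) + b^3 + 5 * b + 14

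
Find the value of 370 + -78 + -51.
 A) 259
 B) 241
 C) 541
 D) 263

First: 370 + -78 = 292
Then: 292 + -51 = 241
B) 241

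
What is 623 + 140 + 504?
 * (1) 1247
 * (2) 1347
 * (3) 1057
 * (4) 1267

First: 623 + 140 = 763
Then: 763 + 504 = 1267
4) 1267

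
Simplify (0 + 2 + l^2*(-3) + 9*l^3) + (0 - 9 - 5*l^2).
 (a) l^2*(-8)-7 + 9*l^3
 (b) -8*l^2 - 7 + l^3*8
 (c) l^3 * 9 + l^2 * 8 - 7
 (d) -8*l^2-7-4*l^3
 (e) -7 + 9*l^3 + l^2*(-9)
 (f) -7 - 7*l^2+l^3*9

Adding the polynomials and combining like terms:
(0 + 2 + l^2*(-3) + 9*l^3) + (0 - 9 - 5*l^2)
= l^2*(-8)-7 + 9*l^3
a) l^2*(-8)-7 + 9*l^3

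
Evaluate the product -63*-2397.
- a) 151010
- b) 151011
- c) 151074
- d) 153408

-63 * -2397 = 151011
b) 151011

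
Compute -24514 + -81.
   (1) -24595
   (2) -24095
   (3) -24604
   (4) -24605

-24514 + -81 = -24595
1) -24595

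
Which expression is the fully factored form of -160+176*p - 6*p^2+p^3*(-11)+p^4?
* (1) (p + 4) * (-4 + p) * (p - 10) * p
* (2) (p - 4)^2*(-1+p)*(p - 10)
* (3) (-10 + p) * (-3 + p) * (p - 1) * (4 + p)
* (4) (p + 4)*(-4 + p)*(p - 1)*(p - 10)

We need to factor -160+176*p - 6*p^2+p^3*(-11)+p^4.
The factored form is (p + 4)*(-4 + p)*(p - 1)*(p - 10).
4) (p + 4)*(-4 + p)*(p - 1)*(p - 10)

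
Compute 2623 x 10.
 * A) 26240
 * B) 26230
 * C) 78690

2623 * 10 = 26230
B) 26230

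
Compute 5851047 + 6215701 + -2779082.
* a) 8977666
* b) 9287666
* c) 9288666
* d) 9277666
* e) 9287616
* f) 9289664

First: 5851047 + 6215701 = 12066748
Then: 12066748 + -2779082 = 9287666
b) 9287666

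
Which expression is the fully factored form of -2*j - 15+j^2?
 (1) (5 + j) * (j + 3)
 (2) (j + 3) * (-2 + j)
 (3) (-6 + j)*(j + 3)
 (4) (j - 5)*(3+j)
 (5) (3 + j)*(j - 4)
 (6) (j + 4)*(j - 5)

We need to factor -2*j - 15+j^2.
The factored form is (j - 5)*(3+j).
4) (j - 5)*(3+j)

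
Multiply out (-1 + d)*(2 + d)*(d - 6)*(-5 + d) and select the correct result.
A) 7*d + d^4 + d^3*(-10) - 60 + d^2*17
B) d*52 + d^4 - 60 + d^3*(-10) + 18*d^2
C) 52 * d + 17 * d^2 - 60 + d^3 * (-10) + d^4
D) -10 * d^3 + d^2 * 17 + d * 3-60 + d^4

Expanding (-1 + d)*(2 + d)*(d - 6)*(-5 + d):
= 52 * d + 17 * d^2 - 60 + d^3 * (-10) + d^4
C) 52 * d + 17 * d^2 - 60 + d^3 * (-10) + d^4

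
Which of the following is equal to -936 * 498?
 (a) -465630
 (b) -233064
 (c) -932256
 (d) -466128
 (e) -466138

-936 * 498 = -466128
d) -466128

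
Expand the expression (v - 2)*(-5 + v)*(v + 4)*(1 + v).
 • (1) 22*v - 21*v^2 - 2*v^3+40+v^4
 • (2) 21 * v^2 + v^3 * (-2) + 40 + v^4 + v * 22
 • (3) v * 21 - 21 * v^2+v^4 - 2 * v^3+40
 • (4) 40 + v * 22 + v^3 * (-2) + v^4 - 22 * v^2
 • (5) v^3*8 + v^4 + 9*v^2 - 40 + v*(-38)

Expanding (v - 2)*(-5 + v)*(v + 4)*(1 + v):
= 22*v - 21*v^2 - 2*v^3+40+v^4
1) 22*v - 21*v^2 - 2*v^3+40+v^4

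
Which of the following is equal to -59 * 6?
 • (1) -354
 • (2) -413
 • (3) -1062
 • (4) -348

-59 * 6 = -354
1) -354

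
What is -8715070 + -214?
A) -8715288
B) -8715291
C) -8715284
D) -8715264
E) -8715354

-8715070 + -214 = -8715284
C) -8715284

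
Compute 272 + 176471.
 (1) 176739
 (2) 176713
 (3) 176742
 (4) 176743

272 + 176471 = 176743
4) 176743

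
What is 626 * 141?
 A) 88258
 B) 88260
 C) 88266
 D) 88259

626 * 141 = 88266
C) 88266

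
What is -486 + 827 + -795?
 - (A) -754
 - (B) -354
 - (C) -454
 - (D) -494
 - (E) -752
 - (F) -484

First: -486 + 827 = 341
Then: 341 + -795 = -454
C) -454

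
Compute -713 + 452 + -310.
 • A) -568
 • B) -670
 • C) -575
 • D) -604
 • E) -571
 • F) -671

First: -713 + 452 = -261
Then: -261 + -310 = -571
E) -571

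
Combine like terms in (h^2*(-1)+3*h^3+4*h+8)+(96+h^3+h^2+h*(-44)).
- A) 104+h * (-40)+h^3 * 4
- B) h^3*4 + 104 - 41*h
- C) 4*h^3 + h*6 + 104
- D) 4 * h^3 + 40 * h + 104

Adding the polynomials and combining like terms:
(h^2*(-1) + 3*h^3 + 4*h + 8) + (96 + h^3 + h^2 + h*(-44))
= 104+h * (-40)+h^3 * 4
A) 104+h * (-40)+h^3 * 4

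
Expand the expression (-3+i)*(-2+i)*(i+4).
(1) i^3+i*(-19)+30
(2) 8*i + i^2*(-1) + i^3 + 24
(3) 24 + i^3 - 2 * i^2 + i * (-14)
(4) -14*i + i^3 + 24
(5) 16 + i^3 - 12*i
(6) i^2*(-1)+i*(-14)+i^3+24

Expanding (-3+i)*(-2+i)*(i+4):
= i^2*(-1)+i*(-14)+i^3+24
6) i^2*(-1)+i*(-14)+i^3+24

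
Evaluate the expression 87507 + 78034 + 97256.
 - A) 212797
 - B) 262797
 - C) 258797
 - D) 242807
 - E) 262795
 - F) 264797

First: 87507 + 78034 = 165541
Then: 165541 + 97256 = 262797
B) 262797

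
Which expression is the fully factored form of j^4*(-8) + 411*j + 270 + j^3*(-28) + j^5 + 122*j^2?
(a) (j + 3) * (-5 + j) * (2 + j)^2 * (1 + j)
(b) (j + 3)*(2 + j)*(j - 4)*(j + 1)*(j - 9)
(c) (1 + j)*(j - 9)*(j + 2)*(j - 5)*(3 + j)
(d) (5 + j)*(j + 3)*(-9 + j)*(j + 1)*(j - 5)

We need to factor j^4*(-8) + 411*j + 270 + j^3*(-28) + j^5 + 122*j^2.
The factored form is (1 + j)*(j - 9)*(j + 2)*(j - 5)*(3 + j).
c) (1 + j)*(j - 9)*(j + 2)*(j - 5)*(3 + j)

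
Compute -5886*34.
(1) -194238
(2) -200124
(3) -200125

-5886 * 34 = -200124
2) -200124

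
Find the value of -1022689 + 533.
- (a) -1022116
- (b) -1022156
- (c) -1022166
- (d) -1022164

-1022689 + 533 = -1022156
b) -1022156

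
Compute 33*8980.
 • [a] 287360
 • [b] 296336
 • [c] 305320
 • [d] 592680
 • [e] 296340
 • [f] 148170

33 * 8980 = 296340
e) 296340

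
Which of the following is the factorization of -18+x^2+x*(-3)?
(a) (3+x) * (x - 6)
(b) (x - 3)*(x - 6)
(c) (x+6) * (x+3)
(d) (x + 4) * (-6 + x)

We need to factor -18+x^2+x*(-3).
The factored form is (3+x) * (x - 6).
a) (3+x) * (x - 6)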